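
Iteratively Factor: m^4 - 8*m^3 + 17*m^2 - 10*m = (m)*(m^3 - 8*m^2 + 17*m - 10) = m*(m - 5)*(m^2 - 3*m + 2) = m*(m - 5)*(m - 1)*(m - 2)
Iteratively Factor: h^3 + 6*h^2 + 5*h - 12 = (h - 1)*(h^2 + 7*h + 12) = (h - 1)*(h + 3)*(h + 4)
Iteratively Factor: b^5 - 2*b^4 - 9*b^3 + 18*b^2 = (b + 3)*(b^4 - 5*b^3 + 6*b^2) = b*(b + 3)*(b^3 - 5*b^2 + 6*b) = b*(b - 2)*(b + 3)*(b^2 - 3*b) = b^2*(b - 2)*(b + 3)*(b - 3)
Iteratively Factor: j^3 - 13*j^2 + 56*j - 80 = (j - 4)*(j^2 - 9*j + 20) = (j - 4)^2*(j - 5)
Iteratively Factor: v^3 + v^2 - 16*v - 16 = (v - 4)*(v^2 + 5*v + 4) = (v - 4)*(v + 1)*(v + 4)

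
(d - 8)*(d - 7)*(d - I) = d^3 - 15*d^2 - I*d^2 + 56*d + 15*I*d - 56*I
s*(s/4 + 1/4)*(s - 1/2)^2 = s^4/4 - 3*s^2/16 + s/16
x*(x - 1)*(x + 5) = x^3 + 4*x^2 - 5*x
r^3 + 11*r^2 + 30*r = r*(r + 5)*(r + 6)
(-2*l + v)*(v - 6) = -2*l*v + 12*l + v^2 - 6*v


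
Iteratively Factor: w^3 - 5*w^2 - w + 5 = (w - 5)*(w^2 - 1) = (w - 5)*(w + 1)*(w - 1)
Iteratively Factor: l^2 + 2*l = (l + 2)*(l)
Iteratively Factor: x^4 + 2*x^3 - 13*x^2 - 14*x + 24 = (x - 1)*(x^3 + 3*x^2 - 10*x - 24) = (x - 3)*(x - 1)*(x^2 + 6*x + 8) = (x - 3)*(x - 1)*(x + 4)*(x + 2)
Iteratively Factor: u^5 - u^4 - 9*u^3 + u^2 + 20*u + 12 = (u + 1)*(u^4 - 2*u^3 - 7*u^2 + 8*u + 12) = (u - 2)*(u + 1)*(u^3 - 7*u - 6) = (u - 2)*(u + 1)^2*(u^2 - u - 6) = (u - 2)*(u + 1)^2*(u + 2)*(u - 3)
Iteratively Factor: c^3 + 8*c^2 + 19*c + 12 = (c + 1)*(c^2 + 7*c + 12) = (c + 1)*(c + 3)*(c + 4)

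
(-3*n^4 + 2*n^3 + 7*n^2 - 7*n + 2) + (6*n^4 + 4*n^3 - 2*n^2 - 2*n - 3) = 3*n^4 + 6*n^3 + 5*n^2 - 9*n - 1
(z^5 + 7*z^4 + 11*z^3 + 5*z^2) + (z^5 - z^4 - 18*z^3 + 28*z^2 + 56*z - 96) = 2*z^5 + 6*z^4 - 7*z^3 + 33*z^2 + 56*z - 96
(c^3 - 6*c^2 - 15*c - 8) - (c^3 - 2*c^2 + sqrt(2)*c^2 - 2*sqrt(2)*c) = -4*c^2 - sqrt(2)*c^2 - 15*c + 2*sqrt(2)*c - 8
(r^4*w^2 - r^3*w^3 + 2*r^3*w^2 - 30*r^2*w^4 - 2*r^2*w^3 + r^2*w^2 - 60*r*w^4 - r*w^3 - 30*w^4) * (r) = r^5*w^2 - r^4*w^3 + 2*r^4*w^2 - 30*r^3*w^4 - 2*r^3*w^3 + r^3*w^2 - 60*r^2*w^4 - r^2*w^3 - 30*r*w^4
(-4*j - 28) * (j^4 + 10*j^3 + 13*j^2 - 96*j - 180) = -4*j^5 - 68*j^4 - 332*j^3 + 20*j^2 + 3408*j + 5040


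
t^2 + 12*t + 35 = (t + 5)*(t + 7)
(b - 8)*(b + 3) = b^2 - 5*b - 24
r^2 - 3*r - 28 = (r - 7)*(r + 4)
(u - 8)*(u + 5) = u^2 - 3*u - 40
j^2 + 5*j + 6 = (j + 2)*(j + 3)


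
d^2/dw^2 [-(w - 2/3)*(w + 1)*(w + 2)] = -6*w - 14/3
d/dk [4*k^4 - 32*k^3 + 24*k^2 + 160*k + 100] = 16*k^3 - 96*k^2 + 48*k + 160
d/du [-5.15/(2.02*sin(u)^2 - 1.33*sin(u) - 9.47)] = (20.806*sin(u) - 6.8495)*cos(u)/(-2.02*sin(u)^2 + 1.33*sin(u) + 9.47)^2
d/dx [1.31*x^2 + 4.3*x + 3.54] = 2.62*x + 4.3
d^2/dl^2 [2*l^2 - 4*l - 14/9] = 4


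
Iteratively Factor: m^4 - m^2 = (m)*(m^3 - m) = m*(m - 1)*(m^2 + m) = m*(m - 1)*(m + 1)*(m)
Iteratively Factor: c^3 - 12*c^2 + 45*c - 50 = (c - 5)*(c^2 - 7*c + 10) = (c - 5)^2*(c - 2)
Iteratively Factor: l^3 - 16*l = (l + 4)*(l^2 - 4*l) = l*(l + 4)*(l - 4)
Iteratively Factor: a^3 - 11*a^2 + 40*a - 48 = (a - 4)*(a^2 - 7*a + 12) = (a - 4)^2*(a - 3)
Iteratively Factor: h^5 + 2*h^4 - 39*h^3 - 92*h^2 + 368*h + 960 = (h - 5)*(h^4 + 7*h^3 - 4*h^2 - 112*h - 192) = (h - 5)*(h + 4)*(h^3 + 3*h^2 - 16*h - 48) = (h - 5)*(h + 3)*(h + 4)*(h^2 - 16) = (h - 5)*(h + 3)*(h + 4)^2*(h - 4)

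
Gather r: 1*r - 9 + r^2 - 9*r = r^2 - 8*r - 9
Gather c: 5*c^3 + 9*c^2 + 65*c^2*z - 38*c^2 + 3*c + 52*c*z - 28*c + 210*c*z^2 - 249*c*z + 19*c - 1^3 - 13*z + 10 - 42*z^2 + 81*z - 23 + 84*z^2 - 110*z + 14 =5*c^3 + c^2*(65*z - 29) + c*(210*z^2 - 197*z - 6) + 42*z^2 - 42*z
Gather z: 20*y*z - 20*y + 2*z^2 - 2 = 20*y*z - 20*y + 2*z^2 - 2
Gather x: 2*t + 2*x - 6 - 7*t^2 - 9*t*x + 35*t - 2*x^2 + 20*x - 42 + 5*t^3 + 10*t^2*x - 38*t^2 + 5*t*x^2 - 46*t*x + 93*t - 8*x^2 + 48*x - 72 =5*t^3 - 45*t^2 + 130*t + x^2*(5*t - 10) + x*(10*t^2 - 55*t + 70) - 120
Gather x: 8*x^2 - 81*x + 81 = 8*x^2 - 81*x + 81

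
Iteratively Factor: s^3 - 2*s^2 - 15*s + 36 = (s + 4)*(s^2 - 6*s + 9) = (s - 3)*(s + 4)*(s - 3)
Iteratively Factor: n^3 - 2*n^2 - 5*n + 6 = (n - 3)*(n^2 + n - 2) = (n - 3)*(n + 2)*(n - 1)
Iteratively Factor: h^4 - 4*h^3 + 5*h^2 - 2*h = (h - 1)*(h^3 - 3*h^2 + 2*h) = (h - 1)^2*(h^2 - 2*h) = (h - 2)*(h - 1)^2*(h)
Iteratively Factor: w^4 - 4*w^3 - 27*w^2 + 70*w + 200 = (w - 5)*(w^3 + w^2 - 22*w - 40) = (w - 5)^2*(w^2 + 6*w + 8) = (w - 5)^2*(w + 4)*(w + 2)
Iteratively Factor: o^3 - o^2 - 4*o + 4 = (o + 2)*(o^2 - 3*o + 2) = (o - 2)*(o + 2)*(o - 1)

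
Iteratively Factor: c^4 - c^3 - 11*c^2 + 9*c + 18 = (c - 3)*(c^3 + 2*c^2 - 5*c - 6) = (c - 3)*(c + 1)*(c^2 + c - 6) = (c - 3)*(c + 1)*(c + 3)*(c - 2)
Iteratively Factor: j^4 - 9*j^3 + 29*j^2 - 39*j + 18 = (j - 3)*(j^3 - 6*j^2 + 11*j - 6) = (j - 3)^2*(j^2 - 3*j + 2) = (j - 3)^2*(j - 1)*(j - 2)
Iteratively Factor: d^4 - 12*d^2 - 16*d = (d - 4)*(d^3 + 4*d^2 + 4*d) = (d - 4)*(d + 2)*(d^2 + 2*d) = d*(d - 4)*(d + 2)*(d + 2)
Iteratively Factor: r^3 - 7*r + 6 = (r + 3)*(r^2 - 3*r + 2) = (r - 1)*(r + 3)*(r - 2)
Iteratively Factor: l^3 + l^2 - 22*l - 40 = (l + 4)*(l^2 - 3*l - 10) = (l + 2)*(l + 4)*(l - 5)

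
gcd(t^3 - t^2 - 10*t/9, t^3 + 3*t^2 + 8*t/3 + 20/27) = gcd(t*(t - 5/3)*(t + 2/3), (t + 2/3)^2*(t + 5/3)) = t + 2/3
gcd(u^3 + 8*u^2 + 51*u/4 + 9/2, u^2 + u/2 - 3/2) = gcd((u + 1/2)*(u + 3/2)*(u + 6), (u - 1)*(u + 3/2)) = u + 3/2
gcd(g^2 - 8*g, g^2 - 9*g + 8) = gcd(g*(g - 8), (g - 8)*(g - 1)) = g - 8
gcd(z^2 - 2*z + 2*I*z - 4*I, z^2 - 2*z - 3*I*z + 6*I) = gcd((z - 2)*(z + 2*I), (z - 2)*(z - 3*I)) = z - 2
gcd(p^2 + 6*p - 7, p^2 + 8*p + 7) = p + 7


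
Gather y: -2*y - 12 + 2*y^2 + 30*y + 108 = 2*y^2 + 28*y + 96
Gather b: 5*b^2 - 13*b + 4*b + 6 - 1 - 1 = 5*b^2 - 9*b + 4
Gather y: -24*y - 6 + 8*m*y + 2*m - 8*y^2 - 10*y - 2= 2*m - 8*y^2 + y*(8*m - 34) - 8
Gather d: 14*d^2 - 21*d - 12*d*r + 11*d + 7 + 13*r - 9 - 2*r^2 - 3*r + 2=14*d^2 + d*(-12*r - 10) - 2*r^2 + 10*r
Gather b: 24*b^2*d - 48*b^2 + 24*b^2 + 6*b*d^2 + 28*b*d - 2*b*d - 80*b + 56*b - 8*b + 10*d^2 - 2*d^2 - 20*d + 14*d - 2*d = b^2*(24*d - 24) + b*(6*d^2 + 26*d - 32) + 8*d^2 - 8*d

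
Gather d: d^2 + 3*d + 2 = d^2 + 3*d + 2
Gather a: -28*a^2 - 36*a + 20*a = -28*a^2 - 16*a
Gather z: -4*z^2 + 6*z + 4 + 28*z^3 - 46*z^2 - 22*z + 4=28*z^3 - 50*z^2 - 16*z + 8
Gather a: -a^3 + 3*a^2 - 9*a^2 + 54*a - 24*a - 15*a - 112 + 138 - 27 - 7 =-a^3 - 6*a^2 + 15*a - 8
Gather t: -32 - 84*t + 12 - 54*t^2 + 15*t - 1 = -54*t^2 - 69*t - 21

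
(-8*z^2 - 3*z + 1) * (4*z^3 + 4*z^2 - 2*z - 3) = -32*z^5 - 44*z^4 + 8*z^3 + 34*z^2 + 7*z - 3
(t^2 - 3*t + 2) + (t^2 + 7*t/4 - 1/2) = 2*t^2 - 5*t/4 + 3/2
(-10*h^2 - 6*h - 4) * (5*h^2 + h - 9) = -50*h^4 - 40*h^3 + 64*h^2 + 50*h + 36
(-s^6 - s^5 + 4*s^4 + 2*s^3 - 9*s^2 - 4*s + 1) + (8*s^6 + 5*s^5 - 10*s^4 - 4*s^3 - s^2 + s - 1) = 7*s^6 + 4*s^5 - 6*s^4 - 2*s^3 - 10*s^2 - 3*s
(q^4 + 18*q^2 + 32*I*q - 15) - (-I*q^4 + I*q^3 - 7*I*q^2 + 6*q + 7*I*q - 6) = q^4 + I*q^4 - I*q^3 + 18*q^2 + 7*I*q^2 - 6*q + 25*I*q - 9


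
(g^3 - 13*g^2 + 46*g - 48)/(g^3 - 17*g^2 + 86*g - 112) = (g - 3)/(g - 7)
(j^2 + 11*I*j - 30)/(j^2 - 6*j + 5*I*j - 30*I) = (j + 6*I)/(j - 6)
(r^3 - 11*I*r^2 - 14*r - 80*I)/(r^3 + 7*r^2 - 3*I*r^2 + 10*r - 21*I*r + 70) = (r - 8*I)/(r + 7)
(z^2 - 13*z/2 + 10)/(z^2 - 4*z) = (z - 5/2)/z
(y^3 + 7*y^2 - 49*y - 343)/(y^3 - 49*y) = (y + 7)/y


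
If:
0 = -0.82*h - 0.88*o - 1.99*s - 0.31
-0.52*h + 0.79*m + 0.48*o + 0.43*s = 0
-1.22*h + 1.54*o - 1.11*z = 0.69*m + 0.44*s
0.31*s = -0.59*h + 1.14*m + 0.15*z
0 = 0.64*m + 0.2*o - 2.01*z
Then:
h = -0.47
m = -0.17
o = -0.45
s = 0.24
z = -0.10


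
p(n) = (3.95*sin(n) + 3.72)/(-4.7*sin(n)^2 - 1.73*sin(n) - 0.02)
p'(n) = (9.4*sin(n)*cos(n) + 1.73*cos(n))*(3.95*sin(n) + 3.72)/(-4.7*sin(n)^2 - 1.73*sin(n) - 0.02)^2 + 3.95*cos(n)/(-4.7*sin(n)^2 - 1.73*sin(n) - 0.02)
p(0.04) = -40.10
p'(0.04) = 831.88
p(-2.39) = -0.99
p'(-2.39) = 6.10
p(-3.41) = -5.89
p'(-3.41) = -24.93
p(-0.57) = -3.49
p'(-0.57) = -28.89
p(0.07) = -24.37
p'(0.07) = 329.87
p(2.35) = -1.80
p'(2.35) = -2.17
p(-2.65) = -7.40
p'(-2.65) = 84.40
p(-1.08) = -0.11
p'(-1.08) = -1.02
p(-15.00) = -1.30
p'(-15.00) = 8.32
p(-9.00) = -19.87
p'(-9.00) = 402.82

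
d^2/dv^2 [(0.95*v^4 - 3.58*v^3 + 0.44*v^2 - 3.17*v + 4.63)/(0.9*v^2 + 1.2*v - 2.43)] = (1.539*v^6 + 6.15600000000001*v^5 - 4.2579*v^4 - 76.37832*v^3 + 158.22702*v^2 - 138.431592*v + 20.294892)/(0.729*v^6 + 2.916*v^5 - 2.0169*v^4 - 14.0184*v^3 + 5.44563*v^2 + 21.25764*v - 14.348907)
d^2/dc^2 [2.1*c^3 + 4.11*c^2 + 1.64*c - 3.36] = 12.6*c + 8.22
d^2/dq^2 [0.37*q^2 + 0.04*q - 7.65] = 0.740000000000000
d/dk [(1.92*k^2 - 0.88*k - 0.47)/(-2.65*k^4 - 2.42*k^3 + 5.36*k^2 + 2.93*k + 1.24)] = (10.176*k^5 - 2.3496*k^4 - 9.2412*k^3 + 6.9302*k^2 + 9.8*k + 0.2859)/(7.0225*k^8 + 12.826*k^7 - 22.5516*k^6 - 41.4714*k^5 + 7.9764*k^4 + 25.408*k^3 + 21.8777*k^2 + 7.2664*k + 1.5376)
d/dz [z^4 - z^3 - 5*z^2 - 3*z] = 4*z^3 - 3*z^2 - 10*z - 3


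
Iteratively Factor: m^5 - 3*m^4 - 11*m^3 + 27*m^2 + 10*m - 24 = (m - 2)*(m^4 - m^3 - 13*m^2 + m + 12) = (m - 2)*(m - 1)*(m^3 - 13*m - 12) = (m - 2)*(m - 1)*(m + 1)*(m^2 - m - 12) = (m - 2)*(m - 1)*(m + 1)*(m + 3)*(m - 4)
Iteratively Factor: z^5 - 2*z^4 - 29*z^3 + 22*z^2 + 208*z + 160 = (z + 1)*(z^4 - 3*z^3 - 26*z^2 + 48*z + 160) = (z + 1)*(z + 4)*(z^3 - 7*z^2 + 2*z + 40) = (z + 1)*(z + 2)*(z + 4)*(z^2 - 9*z + 20) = (z - 5)*(z + 1)*(z + 2)*(z + 4)*(z - 4)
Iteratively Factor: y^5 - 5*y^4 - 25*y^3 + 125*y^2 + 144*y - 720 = (y + 3)*(y^4 - 8*y^3 - y^2 + 128*y - 240) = (y - 4)*(y + 3)*(y^3 - 4*y^2 - 17*y + 60) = (y - 5)*(y - 4)*(y + 3)*(y^2 + y - 12) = (y - 5)*(y - 4)*(y - 3)*(y + 3)*(y + 4)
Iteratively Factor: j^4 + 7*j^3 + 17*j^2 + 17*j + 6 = (j + 1)*(j^3 + 6*j^2 + 11*j + 6) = (j + 1)^2*(j^2 + 5*j + 6) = (j + 1)^2*(j + 2)*(j + 3)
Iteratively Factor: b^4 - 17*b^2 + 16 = (b - 1)*(b^3 + b^2 - 16*b - 16) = (b - 4)*(b - 1)*(b^2 + 5*b + 4) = (b - 4)*(b - 1)*(b + 1)*(b + 4)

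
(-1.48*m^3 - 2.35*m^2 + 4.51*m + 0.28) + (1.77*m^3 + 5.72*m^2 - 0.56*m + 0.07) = 0.29*m^3 + 3.37*m^2 + 3.95*m + 0.35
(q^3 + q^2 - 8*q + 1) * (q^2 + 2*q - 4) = q^5 + 3*q^4 - 10*q^3 - 19*q^2 + 34*q - 4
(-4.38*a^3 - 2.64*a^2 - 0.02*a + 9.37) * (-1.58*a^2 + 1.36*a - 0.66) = 6.9204*a^5 - 1.7856*a^4 - 0.668*a^3 - 13.0894*a^2 + 12.7564*a - 6.1842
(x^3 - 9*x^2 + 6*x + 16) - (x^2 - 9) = x^3 - 10*x^2 + 6*x + 25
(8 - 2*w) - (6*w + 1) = 7 - 8*w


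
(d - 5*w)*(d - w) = d^2 - 6*d*w + 5*w^2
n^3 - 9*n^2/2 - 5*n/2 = n*(n - 5)*(n + 1/2)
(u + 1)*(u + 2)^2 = u^3 + 5*u^2 + 8*u + 4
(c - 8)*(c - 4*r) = c^2 - 4*c*r - 8*c + 32*r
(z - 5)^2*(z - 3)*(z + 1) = z^4 - 12*z^3 + 42*z^2 - 20*z - 75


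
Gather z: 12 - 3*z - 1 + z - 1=10 - 2*z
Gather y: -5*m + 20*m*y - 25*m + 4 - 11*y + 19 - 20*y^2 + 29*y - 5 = -30*m - 20*y^2 + y*(20*m + 18) + 18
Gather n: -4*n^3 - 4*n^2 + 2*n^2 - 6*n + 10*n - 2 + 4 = -4*n^3 - 2*n^2 + 4*n + 2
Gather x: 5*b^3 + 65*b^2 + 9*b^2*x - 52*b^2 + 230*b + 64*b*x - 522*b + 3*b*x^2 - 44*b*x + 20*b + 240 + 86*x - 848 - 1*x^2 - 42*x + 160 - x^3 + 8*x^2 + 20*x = 5*b^3 + 13*b^2 - 272*b - x^3 + x^2*(3*b + 7) + x*(9*b^2 + 20*b + 64) - 448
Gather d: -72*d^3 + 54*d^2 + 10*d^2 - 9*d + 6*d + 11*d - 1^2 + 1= -72*d^3 + 64*d^2 + 8*d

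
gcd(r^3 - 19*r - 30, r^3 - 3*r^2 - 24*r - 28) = r + 2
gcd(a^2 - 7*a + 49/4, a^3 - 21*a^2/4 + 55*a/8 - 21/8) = a - 7/2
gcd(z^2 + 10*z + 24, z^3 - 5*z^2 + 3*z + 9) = 1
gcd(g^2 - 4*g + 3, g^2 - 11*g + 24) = g - 3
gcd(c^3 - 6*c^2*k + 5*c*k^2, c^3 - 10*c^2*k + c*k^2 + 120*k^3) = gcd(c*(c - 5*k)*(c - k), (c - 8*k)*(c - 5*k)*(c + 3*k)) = c - 5*k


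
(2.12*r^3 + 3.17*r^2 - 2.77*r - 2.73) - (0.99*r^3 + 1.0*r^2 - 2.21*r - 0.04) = 1.13*r^3 + 2.17*r^2 - 0.56*r - 2.69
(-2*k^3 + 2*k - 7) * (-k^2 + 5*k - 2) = 2*k^5 - 10*k^4 + 2*k^3 + 17*k^2 - 39*k + 14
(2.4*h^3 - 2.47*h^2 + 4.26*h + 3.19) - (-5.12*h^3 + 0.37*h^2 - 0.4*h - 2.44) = 7.52*h^3 - 2.84*h^2 + 4.66*h + 5.63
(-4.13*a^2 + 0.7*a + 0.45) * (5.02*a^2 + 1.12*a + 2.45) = -20.7326*a^4 - 1.1116*a^3 - 7.0755*a^2 + 2.219*a + 1.1025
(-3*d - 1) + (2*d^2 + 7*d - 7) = 2*d^2 + 4*d - 8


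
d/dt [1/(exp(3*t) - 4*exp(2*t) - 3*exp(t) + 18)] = (-3*exp(2*t) + 8*exp(t) + 3)*exp(t)/(exp(3*t) - 4*exp(2*t) - 3*exp(t) + 18)^2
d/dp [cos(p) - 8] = -sin(p)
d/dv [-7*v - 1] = -7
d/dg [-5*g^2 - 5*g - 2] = -10*g - 5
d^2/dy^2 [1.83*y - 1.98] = 0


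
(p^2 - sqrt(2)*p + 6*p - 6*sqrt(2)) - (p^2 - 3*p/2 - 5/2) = -sqrt(2)*p + 15*p/2 - 6*sqrt(2) + 5/2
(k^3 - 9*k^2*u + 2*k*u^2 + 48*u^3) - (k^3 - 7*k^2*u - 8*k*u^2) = -2*k^2*u + 10*k*u^2 + 48*u^3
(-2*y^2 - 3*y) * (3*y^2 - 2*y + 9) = -6*y^4 - 5*y^3 - 12*y^2 - 27*y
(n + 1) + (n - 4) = 2*n - 3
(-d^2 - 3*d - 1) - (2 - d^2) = -3*d - 3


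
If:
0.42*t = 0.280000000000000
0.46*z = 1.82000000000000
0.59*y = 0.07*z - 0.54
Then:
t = 0.67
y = -0.45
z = 3.96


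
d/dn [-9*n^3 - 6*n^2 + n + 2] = -27*n^2 - 12*n + 1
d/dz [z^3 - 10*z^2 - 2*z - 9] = 3*z^2 - 20*z - 2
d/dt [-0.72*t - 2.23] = -0.720000000000000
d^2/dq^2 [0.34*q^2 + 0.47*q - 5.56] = 0.680000000000000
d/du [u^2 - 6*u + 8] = 2*u - 6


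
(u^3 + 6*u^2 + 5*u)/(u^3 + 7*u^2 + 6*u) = (u + 5)/(u + 6)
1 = 1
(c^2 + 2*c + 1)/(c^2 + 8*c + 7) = (c + 1)/(c + 7)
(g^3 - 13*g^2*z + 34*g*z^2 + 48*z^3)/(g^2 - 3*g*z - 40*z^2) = (g^2 - 5*g*z - 6*z^2)/(g + 5*z)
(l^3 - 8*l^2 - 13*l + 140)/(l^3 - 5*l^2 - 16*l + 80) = (l - 7)/(l - 4)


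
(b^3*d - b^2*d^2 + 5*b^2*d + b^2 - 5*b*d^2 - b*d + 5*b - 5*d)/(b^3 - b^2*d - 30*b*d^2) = (-b^3*d + b^2*d^2 - 5*b^2*d - b^2 + 5*b*d^2 + b*d - 5*b + 5*d)/(b*(-b^2 + b*d + 30*d^2))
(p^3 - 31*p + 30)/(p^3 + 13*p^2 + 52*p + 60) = (p^2 - 6*p + 5)/(p^2 + 7*p + 10)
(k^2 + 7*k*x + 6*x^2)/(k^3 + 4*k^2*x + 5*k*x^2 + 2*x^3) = (k + 6*x)/(k^2 + 3*k*x + 2*x^2)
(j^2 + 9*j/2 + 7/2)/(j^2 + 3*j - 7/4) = 2*(j + 1)/(2*j - 1)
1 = 1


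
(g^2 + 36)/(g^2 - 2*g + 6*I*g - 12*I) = (g - 6*I)/(g - 2)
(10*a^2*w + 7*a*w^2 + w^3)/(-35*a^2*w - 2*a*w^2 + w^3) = (2*a + w)/(-7*a + w)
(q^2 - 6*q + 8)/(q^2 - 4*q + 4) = (q - 4)/(q - 2)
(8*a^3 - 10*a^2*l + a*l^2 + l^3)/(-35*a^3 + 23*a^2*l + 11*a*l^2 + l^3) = (-8*a^2 + 2*a*l + l^2)/(35*a^2 + 12*a*l + l^2)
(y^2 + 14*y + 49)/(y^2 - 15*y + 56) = (y^2 + 14*y + 49)/(y^2 - 15*y + 56)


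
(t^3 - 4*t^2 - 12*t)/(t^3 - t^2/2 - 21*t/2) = 2*(-t^2 + 4*t + 12)/(-2*t^2 + t + 21)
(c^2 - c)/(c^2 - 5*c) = (c - 1)/(c - 5)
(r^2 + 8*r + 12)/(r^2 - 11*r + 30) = (r^2 + 8*r + 12)/(r^2 - 11*r + 30)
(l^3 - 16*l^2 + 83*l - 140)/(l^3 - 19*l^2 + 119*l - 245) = (l - 4)/(l - 7)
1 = 1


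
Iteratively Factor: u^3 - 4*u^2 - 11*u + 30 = (u - 2)*(u^2 - 2*u - 15) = (u - 2)*(u + 3)*(u - 5)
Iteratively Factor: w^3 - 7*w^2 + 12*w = (w - 3)*(w^2 - 4*w) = w*(w - 3)*(w - 4)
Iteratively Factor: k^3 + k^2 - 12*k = (k + 4)*(k^2 - 3*k) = (k - 3)*(k + 4)*(k)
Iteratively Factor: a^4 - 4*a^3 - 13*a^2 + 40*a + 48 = (a + 1)*(a^3 - 5*a^2 - 8*a + 48) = (a + 1)*(a + 3)*(a^2 - 8*a + 16) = (a - 4)*(a + 1)*(a + 3)*(a - 4)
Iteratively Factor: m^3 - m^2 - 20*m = (m - 5)*(m^2 + 4*m) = (m - 5)*(m + 4)*(m)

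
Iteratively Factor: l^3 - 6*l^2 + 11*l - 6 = (l - 1)*(l^2 - 5*l + 6) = (l - 3)*(l - 1)*(l - 2)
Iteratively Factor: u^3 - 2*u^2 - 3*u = (u + 1)*(u^2 - 3*u) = u*(u + 1)*(u - 3)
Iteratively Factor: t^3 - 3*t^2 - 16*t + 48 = (t - 3)*(t^2 - 16) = (t - 4)*(t - 3)*(t + 4)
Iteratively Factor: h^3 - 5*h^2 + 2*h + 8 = (h - 2)*(h^2 - 3*h - 4) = (h - 2)*(h + 1)*(h - 4)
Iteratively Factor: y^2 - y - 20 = (y - 5)*(y + 4)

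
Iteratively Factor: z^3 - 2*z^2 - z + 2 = (z - 1)*(z^2 - z - 2) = (z - 1)*(z + 1)*(z - 2)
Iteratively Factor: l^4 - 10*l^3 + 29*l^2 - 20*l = (l - 4)*(l^3 - 6*l^2 + 5*l) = (l - 4)*(l - 1)*(l^2 - 5*l) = l*(l - 4)*(l - 1)*(l - 5)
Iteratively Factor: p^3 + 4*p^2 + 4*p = (p)*(p^2 + 4*p + 4) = p*(p + 2)*(p + 2)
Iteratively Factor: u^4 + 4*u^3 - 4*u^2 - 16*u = (u + 4)*(u^3 - 4*u) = u*(u + 4)*(u^2 - 4) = u*(u + 2)*(u + 4)*(u - 2)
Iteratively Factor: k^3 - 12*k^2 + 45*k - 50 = (k - 5)*(k^2 - 7*k + 10) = (k - 5)*(k - 2)*(k - 5)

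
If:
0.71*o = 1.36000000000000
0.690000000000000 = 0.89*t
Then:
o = 1.92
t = 0.78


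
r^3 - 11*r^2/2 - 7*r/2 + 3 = (r - 6)*(r - 1/2)*(r + 1)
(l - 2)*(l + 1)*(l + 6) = l^3 + 5*l^2 - 8*l - 12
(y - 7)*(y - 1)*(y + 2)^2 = y^4 - 4*y^3 - 21*y^2 - 4*y + 28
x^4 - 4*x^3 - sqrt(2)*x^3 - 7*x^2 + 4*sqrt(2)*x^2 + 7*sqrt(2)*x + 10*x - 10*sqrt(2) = (x - 5)*(x - 1)*(x + 2)*(x - sqrt(2))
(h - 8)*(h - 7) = h^2 - 15*h + 56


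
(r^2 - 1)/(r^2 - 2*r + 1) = (r + 1)/(r - 1)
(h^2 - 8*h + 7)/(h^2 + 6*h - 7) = (h - 7)/(h + 7)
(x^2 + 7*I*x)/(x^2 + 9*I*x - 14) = x/(x + 2*I)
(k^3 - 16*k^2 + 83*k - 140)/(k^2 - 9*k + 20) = k - 7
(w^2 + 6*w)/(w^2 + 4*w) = (w + 6)/(w + 4)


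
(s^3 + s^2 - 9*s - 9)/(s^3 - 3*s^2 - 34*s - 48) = (s^2 - 2*s - 3)/(s^2 - 6*s - 16)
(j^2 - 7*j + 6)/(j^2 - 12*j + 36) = (j - 1)/(j - 6)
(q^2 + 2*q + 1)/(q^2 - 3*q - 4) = (q + 1)/(q - 4)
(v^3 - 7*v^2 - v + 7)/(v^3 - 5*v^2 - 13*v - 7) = (v - 1)/(v + 1)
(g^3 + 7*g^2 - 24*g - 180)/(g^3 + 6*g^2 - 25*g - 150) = (g + 6)/(g + 5)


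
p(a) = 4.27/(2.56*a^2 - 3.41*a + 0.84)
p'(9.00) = -0.01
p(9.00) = 0.02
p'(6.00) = -0.02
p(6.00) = 0.06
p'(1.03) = -4185.31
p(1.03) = 97.93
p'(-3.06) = 0.07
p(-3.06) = 0.12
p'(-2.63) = 0.10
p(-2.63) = 0.16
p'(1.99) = -1.65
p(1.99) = 1.02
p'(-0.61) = 1.86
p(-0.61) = 1.10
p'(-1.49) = 0.35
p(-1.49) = 0.37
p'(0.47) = 110.20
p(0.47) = -21.65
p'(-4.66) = 0.02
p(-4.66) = 0.06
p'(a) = 4.27*(3.41 - 5.12*a)/(2.56*a^2 - 3.41*a + 0.84)^2 = (14.5607 - 21.8624*a)/(2.56*a^2 - 3.41*a + 0.84)^2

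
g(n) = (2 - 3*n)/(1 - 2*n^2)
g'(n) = 4*n*(2 - 3*n)/(1 - 2*n^2)^2 - 3/(1 - 2*n^2)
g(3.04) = 0.41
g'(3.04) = -0.11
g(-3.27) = -0.58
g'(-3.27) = -0.22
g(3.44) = 0.37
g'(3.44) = -0.09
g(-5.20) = -0.33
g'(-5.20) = -0.07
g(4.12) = 0.31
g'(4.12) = -0.07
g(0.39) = 1.19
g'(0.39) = -1.64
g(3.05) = 0.41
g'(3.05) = -0.11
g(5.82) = 0.23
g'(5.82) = -0.04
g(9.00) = 0.16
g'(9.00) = -0.02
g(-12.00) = -0.13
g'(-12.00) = -0.01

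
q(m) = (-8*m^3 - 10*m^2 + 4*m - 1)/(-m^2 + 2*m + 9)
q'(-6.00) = 6.61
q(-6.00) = -34.44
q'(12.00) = 6.09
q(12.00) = 137.09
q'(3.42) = -202.90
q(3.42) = -102.40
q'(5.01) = -153.67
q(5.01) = 203.61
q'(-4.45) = 5.69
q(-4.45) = -24.78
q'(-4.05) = 5.19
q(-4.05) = -22.59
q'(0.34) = -0.57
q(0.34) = -0.12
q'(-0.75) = 1.25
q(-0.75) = -0.90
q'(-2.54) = -21.71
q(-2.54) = -21.89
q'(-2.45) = -41.40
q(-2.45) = -24.61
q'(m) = (2*m - 2)*(-8*m^3 - 10*m^2 + 4*m - 1)/(-m^2 + 2*m + 9)^2 + (-24*m^2 - 20*m + 4)/(-m^2 + 2*m + 9)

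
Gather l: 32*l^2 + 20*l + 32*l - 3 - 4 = 32*l^2 + 52*l - 7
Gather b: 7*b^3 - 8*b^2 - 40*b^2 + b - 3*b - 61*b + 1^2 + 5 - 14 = 7*b^3 - 48*b^2 - 63*b - 8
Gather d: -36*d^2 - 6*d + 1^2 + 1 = -36*d^2 - 6*d + 2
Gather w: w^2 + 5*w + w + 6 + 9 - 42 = w^2 + 6*w - 27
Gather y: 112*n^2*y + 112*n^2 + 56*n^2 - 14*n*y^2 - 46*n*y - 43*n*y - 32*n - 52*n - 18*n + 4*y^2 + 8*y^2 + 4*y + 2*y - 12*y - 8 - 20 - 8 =168*n^2 - 102*n + y^2*(12 - 14*n) + y*(112*n^2 - 89*n - 6) - 36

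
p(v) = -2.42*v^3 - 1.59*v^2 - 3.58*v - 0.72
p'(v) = -7.26*v^2 - 3.18*v - 3.58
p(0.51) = -3.28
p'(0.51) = -7.09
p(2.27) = -45.35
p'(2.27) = -48.21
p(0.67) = -4.56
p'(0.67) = -8.97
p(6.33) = -700.89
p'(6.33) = -314.61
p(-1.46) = 8.65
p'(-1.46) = -14.41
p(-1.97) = 18.66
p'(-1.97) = -25.49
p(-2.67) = 43.57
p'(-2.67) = -46.85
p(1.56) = -19.36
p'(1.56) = -26.21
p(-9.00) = 1666.89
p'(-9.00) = -563.02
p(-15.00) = 7862.73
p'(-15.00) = -1589.38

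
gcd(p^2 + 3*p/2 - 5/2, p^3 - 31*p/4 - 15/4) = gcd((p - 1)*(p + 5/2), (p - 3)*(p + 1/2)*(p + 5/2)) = p + 5/2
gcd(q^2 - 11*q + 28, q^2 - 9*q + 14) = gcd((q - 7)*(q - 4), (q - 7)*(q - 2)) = q - 7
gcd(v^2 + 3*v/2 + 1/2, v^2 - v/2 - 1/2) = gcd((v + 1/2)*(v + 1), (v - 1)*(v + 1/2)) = v + 1/2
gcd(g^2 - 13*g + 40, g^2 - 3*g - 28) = 1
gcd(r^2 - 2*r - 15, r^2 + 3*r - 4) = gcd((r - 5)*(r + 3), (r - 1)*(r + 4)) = 1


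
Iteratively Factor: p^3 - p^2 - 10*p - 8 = (p + 2)*(p^2 - 3*p - 4) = (p + 1)*(p + 2)*(p - 4)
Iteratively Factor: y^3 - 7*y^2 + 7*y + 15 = (y - 3)*(y^2 - 4*y - 5) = (y - 3)*(y + 1)*(y - 5)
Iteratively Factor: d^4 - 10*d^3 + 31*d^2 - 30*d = (d - 2)*(d^3 - 8*d^2 + 15*d) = (d - 3)*(d - 2)*(d^2 - 5*d) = (d - 5)*(d - 3)*(d - 2)*(d)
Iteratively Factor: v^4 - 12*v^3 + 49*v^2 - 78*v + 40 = (v - 5)*(v^3 - 7*v^2 + 14*v - 8) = (v - 5)*(v - 1)*(v^2 - 6*v + 8) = (v - 5)*(v - 4)*(v - 1)*(v - 2)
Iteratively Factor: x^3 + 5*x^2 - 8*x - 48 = (x + 4)*(x^2 + x - 12) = (x - 3)*(x + 4)*(x + 4)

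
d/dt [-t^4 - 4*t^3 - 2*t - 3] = -4*t^3 - 12*t^2 - 2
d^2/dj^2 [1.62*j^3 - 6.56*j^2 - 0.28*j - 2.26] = 9.72*j - 13.12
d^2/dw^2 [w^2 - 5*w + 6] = 2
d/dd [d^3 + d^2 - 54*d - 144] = 3*d^2 + 2*d - 54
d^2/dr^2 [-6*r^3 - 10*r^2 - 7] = -36*r - 20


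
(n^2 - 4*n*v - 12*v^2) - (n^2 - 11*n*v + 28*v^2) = 7*n*v - 40*v^2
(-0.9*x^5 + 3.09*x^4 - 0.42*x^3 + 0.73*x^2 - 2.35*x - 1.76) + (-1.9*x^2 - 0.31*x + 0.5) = -0.9*x^5 + 3.09*x^4 - 0.42*x^3 - 1.17*x^2 - 2.66*x - 1.26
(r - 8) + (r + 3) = 2*r - 5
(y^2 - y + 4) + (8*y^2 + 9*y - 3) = 9*y^2 + 8*y + 1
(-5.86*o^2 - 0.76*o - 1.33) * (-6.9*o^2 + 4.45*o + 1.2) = 40.434*o^4 - 20.833*o^3 - 1.237*o^2 - 6.8305*o - 1.596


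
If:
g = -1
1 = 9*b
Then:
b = 1/9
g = -1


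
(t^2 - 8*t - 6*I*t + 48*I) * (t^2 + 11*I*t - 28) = t^4 - 8*t^3 + 5*I*t^3 + 38*t^2 - 40*I*t^2 - 304*t + 168*I*t - 1344*I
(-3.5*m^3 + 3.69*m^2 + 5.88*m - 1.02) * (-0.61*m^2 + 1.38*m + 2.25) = 2.135*m^5 - 7.0809*m^4 - 6.3696*m^3 + 17.0391*m^2 + 11.8224*m - 2.295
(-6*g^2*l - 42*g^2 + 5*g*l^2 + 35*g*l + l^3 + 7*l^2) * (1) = -6*g^2*l - 42*g^2 + 5*g*l^2 + 35*g*l + l^3 + 7*l^2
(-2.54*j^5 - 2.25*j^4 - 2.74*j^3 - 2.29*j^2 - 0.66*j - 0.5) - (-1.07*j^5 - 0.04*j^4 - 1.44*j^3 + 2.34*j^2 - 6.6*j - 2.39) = -1.47*j^5 - 2.21*j^4 - 1.3*j^3 - 4.63*j^2 + 5.94*j + 1.89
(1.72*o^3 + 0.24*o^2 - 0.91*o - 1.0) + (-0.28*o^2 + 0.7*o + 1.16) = 1.72*o^3 - 0.04*o^2 - 0.21*o + 0.16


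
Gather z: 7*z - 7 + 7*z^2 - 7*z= 7*z^2 - 7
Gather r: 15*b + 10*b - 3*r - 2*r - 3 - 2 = 25*b - 5*r - 5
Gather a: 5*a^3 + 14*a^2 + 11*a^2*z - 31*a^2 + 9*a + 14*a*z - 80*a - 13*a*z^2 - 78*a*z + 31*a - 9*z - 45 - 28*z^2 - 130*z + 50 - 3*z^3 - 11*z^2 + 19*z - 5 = 5*a^3 + a^2*(11*z - 17) + a*(-13*z^2 - 64*z - 40) - 3*z^3 - 39*z^2 - 120*z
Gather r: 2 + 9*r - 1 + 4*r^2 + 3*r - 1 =4*r^2 + 12*r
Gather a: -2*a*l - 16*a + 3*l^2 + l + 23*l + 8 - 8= a*(-2*l - 16) + 3*l^2 + 24*l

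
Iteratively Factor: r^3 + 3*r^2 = (r + 3)*(r^2) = r*(r + 3)*(r)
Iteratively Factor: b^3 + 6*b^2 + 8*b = (b)*(b^2 + 6*b + 8) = b*(b + 4)*(b + 2)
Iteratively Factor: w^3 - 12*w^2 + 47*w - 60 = (w - 4)*(w^2 - 8*w + 15) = (w - 4)*(w - 3)*(w - 5)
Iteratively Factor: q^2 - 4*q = (q - 4)*(q)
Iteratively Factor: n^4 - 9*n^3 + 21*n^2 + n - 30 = (n - 5)*(n^3 - 4*n^2 + n + 6) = (n - 5)*(n - 2)*(n^2 - 2*n - 3) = (n - 5)*(n - 3)*(n - 2)*(n + 1)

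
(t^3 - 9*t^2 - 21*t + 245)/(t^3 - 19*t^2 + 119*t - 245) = (t + 5)/(t - 5)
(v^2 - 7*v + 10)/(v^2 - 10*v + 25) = (v - 2)/(v - 5)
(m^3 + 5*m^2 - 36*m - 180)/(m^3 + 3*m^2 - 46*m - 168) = (m^2 - m - 30)/(m^2 - 3*m - 28)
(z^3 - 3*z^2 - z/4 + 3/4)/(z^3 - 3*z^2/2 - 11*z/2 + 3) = (z + 1/2)/(z + 2)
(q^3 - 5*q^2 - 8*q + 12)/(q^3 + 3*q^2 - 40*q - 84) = (q - 1)/(q + 7)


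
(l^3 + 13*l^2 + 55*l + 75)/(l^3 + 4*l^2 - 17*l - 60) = (l + 5)/(l - 4)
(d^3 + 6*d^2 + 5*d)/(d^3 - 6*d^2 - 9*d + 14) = d*(d^2 + 6*d + 5)/(d^3 - 6*d^2 - 9*d + 14)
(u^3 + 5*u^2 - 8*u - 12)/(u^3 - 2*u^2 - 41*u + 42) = (u^2 - u - 2)/(u^2 - 8*u + 7)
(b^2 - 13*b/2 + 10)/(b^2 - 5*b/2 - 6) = (2*b - 5)/(2*b + 3)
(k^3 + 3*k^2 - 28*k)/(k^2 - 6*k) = (k^2 + 3*k - 28)/(k - 6)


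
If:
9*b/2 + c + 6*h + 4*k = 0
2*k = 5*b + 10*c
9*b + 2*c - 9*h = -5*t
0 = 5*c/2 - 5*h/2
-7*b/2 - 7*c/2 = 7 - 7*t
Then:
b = -60/167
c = 290/1503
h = 290/1503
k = 100/1503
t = 1378/1503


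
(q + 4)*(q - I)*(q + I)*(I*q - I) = I*q^4 + 3*I*q^3 - 3*I*q^2 + 3*I*q - 4*I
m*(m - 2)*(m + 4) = m^3 + 2*m^2 - 8*m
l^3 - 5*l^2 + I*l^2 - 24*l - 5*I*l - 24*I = (l - 8)*(l + 3)*(l + I)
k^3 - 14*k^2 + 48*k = k*(k - 8)*(k - 6)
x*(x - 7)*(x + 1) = x^3 - 6*x^2 - 7*x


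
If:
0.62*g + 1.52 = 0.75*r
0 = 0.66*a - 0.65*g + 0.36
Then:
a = 1.19134897360704*r - 2.95992179863148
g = 1.20967741935484*r - 2.45161290322581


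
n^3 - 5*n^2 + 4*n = n*(n - 4)*(n - 1)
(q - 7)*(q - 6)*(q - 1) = q^3 - 14*q^2 + 55*q - 42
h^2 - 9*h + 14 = (h - 7)*(h - 2)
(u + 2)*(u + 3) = u^2 + 5*u + 6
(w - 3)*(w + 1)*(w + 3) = w^3 + w^2 - 9*w - 9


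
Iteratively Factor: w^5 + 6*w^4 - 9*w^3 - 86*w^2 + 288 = (w + 4)*(w^4 + 2*w^3 - 17*w^2 - 18*w + 72) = (w + 3)*(w + 4)*(w^3 - w^2 - 14*w + 24) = (w - 3)*(w + 3)*(w + 4)*(w^2 + 2*w - 8) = (w - 3)*(w + 3)*(w + 4)^2*(w - 2)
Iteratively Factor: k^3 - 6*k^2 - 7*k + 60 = (k + 3)*(k^2 - 9*k + 20) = (k - 5)*(k + 3)*(k - 4)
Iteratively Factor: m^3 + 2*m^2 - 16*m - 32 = (m + 4)*(m^2 - 2*m - 8) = (m + 2)*(m + 4)*(m - 4)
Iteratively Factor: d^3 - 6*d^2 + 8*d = (d)*(d^2 - 6*d + 8) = d*(d - 4)*(d - 2)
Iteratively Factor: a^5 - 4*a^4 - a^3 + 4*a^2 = (a - 1)*(a^4 - 3*a^3 - 4*a^2) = a*(a - 1)*(a^3 - 3*a^2 - 4*a) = a*(a - 1)*(a + 1)*(a^2 - 4*a) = a*(a - 4)*(a - 1)*(a + 1)*(a)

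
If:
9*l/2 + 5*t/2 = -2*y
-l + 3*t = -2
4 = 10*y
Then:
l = 13/80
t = -49/80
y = 2/5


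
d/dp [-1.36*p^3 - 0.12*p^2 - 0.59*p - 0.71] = -4.08*p^2 - 0.24*p - 0.59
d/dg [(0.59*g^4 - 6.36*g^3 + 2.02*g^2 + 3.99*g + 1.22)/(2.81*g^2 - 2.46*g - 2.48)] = (3.3158*g^5 - 22.2258*g^4 + 25.4384*g^3 + 31.1373*g^2 - 16.8756*g - 6.894)/(7.8961*g^4 - 13.8252*g^3 - 7.886*g^2 + 12.2016*g + 6.1504)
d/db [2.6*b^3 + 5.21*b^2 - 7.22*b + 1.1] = 7.8*b^2 + 10.42*b - 7.22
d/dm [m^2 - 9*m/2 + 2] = 2*m - 9/2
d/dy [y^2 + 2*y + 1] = 2*y + 2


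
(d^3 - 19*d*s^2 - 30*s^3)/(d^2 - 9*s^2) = (-d^2 + 3*d*s + 10*s^2)/(-d + 3*s)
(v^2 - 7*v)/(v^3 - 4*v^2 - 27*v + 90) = v*(v - 7)/(v^3 - 4*v^2 - 27*v + 90)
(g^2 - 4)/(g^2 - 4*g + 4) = (g + 2)/(g - 2)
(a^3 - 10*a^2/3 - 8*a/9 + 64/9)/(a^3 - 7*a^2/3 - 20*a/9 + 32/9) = (a - 2)/(a - 1)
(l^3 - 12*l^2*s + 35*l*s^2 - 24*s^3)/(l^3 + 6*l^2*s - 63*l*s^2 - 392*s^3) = (l^2 - 4*l*s + 3*s^2)/(l^2 + 14*l*s + 49*s^2)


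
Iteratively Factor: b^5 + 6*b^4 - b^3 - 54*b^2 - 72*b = (b - 3)*(b^4 + 9*b^3 + 26*b^2 + 24*b) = b*(b - 3)*(b^3 + 9*b^2 + 26*b + 24) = b*(b - 3)*(b + 4)*(b^2 + 5*b + 6) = b*(b - 3)*(b + 3)*(b + 4)*(b + 2)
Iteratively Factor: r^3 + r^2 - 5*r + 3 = (r + 3)*(r^2 - 2*r + 1) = (r - 1)*(r + 3)*(r - 1)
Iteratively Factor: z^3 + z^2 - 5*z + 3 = (z - 1)*(z^2 + 2*z - 3) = (z - 1)^2*(z + 3)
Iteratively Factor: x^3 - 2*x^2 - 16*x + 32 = (x + 4)*(x^2 - 6*x + 8) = (x - 4)*(x + 4)*(x - 2)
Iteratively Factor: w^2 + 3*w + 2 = (w + 2)*(w + 1)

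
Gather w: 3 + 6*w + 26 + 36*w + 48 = 42*w + 77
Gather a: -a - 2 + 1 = -a - 1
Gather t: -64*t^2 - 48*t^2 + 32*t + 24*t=-112*t^2 + 56*t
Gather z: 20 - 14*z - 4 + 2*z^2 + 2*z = 2*z^2 - 12*z + 16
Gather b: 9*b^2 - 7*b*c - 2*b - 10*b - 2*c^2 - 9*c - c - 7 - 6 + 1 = 9*b^2 + b*(-7*c - 12) - 2*c^2 - 10*c - 12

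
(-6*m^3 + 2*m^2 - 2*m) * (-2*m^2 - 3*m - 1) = 12*m^5 + 14*m^4 + 4*m^3 + 4*m^2 + 2*m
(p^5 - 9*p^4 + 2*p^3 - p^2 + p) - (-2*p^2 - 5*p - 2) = p^5 - 9*p^4 + 2*p^3 + p^2 + 6*p + 2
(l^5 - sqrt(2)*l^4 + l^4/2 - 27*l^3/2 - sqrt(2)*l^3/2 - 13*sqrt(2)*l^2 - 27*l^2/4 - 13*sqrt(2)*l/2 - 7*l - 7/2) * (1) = l^5 - sqrt(2)*l^4 + l^4/2 - 27*l^3/2 - sqrt(2)*l^3/2 - 13*sqrt(2)*l^2 - 27*l^2/4 - 13*sqrt(2)*l/2 - 7*l - 7/2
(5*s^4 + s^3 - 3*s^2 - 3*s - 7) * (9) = 45*s^4 + 9*s^3 - 27*s^2 - 27*s - 63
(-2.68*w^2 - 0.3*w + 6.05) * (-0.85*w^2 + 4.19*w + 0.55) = 2.278*w^4 - 10.9742*w^3 - 7.8735*w^2 + 25.1845*w + 3.3275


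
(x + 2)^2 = x^2 + 4*x + 4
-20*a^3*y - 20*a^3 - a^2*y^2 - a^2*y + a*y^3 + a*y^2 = (-5*a + y)*(4*a + y)*(a*y + a)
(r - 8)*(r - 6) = r^2 - 14*r + 48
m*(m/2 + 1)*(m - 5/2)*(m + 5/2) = m^4/2 + m^3 - 25*m^2/8 - 25*m/4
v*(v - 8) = v^2 - 8*v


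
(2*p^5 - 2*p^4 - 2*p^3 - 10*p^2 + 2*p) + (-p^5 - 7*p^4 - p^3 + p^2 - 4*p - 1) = p^5 - 9*p^4 - 3*p^3 - 9*p^2 - 2*p - 1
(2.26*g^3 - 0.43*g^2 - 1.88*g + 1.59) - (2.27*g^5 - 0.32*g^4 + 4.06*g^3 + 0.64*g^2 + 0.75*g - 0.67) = -2.27*g^5 + 0.32*g^4 - 1.8*g^3 - 1.07*g^2 - 2.63*g + 2.26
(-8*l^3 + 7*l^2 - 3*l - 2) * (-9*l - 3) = 72*l^4 - 39*l^3 + 6*l^2 + 27*l + 6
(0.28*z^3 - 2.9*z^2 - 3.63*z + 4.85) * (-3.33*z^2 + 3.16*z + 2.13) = -0.9324*z^5 + 10.5418*z^4 + 3.5203*z^3 - 33.7983*z^2 + 7.5941*z + 10.3305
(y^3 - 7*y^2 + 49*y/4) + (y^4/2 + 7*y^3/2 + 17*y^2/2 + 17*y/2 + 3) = y^4/2 + 9*y^3/2 + 3*y^2/2 + 83*y/4 + 3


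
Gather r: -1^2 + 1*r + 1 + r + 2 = 2*r + 2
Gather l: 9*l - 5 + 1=9*l - 4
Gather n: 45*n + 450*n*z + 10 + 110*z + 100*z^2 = n*(450*z + 45) + 100*z^2 + 110*z + 10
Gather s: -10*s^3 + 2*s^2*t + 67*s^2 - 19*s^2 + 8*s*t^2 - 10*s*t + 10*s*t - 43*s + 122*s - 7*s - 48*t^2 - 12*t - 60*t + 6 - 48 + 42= -10*s^3 + s^2*(2*t + 48) + s*(8*t^2 + 72) - 48*t^2 - 72*t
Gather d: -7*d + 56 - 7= 49 - 7*d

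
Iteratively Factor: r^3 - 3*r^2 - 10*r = (r)*(r^2 - 3*r - 10) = r*(r - 5)*(r + 2)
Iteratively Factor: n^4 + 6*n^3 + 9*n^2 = (n)*(n^3 + 6*n^2 + 9*n) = n*(n + 3)*(n^2 + 3*n) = n^2*(n + 3)*(n + 3)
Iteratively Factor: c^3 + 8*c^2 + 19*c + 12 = (c + 1)*(c^2 + 7*c + 12) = (c + 1)*(c + 4)*(c + 3)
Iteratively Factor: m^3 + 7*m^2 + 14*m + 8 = (m + 2)*(m^2 + 5*m + 4) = (m + 2)*(m + 4)*(m + 1)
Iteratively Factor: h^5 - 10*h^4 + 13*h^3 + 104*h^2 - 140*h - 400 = (h - 5)*(h^4 - 5*h^3 - 12*h^2 + 44*h + 80) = (h - 5)*(h + 2)*(h^3 - 7*h^2 + 2*h + 40) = (h - 5)^2*(h + 2)*(h^2 - 2*h - 8) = (h - 5)^2*(h + 2)^2*(h - 4)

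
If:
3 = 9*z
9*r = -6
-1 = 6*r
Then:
No Solution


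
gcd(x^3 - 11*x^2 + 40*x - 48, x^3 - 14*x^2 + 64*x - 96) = x^2 - 8*x + 16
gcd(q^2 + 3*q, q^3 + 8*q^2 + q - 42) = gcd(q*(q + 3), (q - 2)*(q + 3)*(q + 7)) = q + 3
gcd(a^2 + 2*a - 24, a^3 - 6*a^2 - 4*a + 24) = 1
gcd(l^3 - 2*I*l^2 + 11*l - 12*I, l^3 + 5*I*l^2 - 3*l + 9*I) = l^2 + 2*I*l + 3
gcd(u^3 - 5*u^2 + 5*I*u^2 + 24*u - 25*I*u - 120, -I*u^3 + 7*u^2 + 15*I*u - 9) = 1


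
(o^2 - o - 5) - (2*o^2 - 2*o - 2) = -o^2 + o - 3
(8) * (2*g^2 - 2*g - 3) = 16*g^2 - 16*g - 24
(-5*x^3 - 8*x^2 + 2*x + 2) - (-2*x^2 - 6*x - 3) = -5*x^3 - 6*x^2 + 8*x + 5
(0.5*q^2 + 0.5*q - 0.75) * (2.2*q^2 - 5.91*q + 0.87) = 1.1*q^4 - 1.855*q^3 - 4.17*q^2 + 4.8675*q - 0.6525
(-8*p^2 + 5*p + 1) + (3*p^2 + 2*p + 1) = -5*p^2 + 7*p + 2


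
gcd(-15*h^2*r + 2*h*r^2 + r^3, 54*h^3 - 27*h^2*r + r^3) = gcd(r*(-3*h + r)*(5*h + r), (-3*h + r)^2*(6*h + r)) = -3*h + r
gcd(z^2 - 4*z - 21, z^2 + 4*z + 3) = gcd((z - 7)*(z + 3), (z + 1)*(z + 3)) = z + 3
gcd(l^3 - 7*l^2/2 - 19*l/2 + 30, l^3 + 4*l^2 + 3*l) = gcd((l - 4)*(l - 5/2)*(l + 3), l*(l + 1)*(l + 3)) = l + 3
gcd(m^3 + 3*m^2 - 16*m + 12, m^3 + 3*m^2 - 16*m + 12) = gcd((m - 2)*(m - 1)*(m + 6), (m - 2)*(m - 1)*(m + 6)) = m^3 + 3*m^2 - 16*m + 12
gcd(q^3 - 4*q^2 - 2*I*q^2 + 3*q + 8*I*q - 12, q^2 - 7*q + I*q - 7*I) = q + I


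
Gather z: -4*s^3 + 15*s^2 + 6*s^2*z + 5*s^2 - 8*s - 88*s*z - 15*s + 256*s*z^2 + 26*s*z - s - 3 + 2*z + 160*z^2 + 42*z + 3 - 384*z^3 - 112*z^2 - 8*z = -4*s^3 + 20*s^2 - 24*s - 384*z^3 + z^2*(256*s + 48) + z*(6*s^2 - 62*s + 36)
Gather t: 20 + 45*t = 45*t + 20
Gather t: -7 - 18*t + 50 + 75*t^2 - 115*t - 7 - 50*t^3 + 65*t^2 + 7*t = -50*t^3 + 140*t^2 - 126*t + 36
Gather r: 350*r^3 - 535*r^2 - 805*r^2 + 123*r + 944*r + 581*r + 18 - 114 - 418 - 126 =350*r^3 - 1340*r^2 + 1648*r - 640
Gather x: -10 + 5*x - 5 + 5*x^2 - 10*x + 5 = 5*x^2 - 5*x - 10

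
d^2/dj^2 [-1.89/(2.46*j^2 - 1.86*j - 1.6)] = (-22.875048*j^2 + 17.295768*j + 1.89*(4.92*j - 1.86)*(9.84*j - 3.72) + 14.87808)/(-2.46*j^2 + 1.86*j + 1.6)^3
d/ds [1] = 0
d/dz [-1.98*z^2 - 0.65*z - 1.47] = -3.96*z - 0.65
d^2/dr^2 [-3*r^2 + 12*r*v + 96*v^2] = -6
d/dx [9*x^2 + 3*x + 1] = 18*x + 3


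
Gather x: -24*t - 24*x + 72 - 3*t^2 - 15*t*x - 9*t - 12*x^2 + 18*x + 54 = -3*t^2 - 33*t - 12*x^2 + x*(-15*t - 6) + 126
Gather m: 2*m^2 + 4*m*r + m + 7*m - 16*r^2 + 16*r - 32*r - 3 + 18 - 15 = 2*m^2 + m*(4*r + 8) - 16*r^2 - 16*r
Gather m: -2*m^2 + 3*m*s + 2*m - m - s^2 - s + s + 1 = -2*m^2 + m*(3*s + 1) - s^2 + 1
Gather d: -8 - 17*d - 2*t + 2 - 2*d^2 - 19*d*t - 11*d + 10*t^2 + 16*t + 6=-2*d^2 + d*(-19*t - 28) + 10*t^2 + 14*t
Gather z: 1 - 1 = 0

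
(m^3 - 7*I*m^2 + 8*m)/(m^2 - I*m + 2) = m*(m - 8*I)/(m - 2*I)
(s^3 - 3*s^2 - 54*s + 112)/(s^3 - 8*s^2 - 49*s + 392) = (s - 2)/(s - 7)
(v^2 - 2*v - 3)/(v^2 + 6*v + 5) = (v - 3)/(v + 5)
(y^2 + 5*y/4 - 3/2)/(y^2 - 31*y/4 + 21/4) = (y + 2)/(y - 7)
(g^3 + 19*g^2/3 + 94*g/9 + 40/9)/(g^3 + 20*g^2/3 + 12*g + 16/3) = (g + 5/3)/(g + 2)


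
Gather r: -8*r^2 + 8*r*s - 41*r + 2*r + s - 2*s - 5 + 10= -8*r^2 + r*(8*s - 39) - s + 5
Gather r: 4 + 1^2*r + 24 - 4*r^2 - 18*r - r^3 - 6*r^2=-r^3 - 10*r^2 - 17*r + 28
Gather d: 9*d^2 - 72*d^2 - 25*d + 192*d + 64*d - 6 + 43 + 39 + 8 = -63*d^2 + 231*d + 84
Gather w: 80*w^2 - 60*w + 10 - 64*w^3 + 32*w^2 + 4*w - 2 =-64*w^3 + 112*w^2 - 56*w + 8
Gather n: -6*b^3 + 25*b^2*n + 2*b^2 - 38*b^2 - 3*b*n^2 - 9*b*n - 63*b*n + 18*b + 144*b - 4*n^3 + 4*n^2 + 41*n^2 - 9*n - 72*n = -6*b^3 - 36*b^2 + 162*b - 4*n^3 + n^2*(45 - 3*b) + n*(25*b^2 - 72*b - 81)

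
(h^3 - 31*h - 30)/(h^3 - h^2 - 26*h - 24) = (h + 5)/(h + 4)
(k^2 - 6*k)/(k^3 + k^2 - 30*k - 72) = k/(k^2 + 7*k + 12)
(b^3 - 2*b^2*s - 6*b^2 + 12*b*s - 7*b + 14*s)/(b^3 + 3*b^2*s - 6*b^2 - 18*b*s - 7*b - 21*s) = (b - 2*s)/(b + 3*s)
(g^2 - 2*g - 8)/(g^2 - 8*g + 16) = (g + 2)/(g - 4)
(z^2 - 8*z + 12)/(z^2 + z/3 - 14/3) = 3*(z - 6)/(3*z + 7)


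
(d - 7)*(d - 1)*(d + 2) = d^3 - 6*d^2 - 9*d + 14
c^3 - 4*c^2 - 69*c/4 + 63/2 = (c - 6)*(c - 3/2)*(c + 7/2)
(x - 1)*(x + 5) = x^2 + 4*x - 5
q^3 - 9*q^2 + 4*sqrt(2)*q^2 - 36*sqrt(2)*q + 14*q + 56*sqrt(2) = (q - 7)*(q - 2)*(q + 4*sqrt(2))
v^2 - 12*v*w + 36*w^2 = (v - 6*w)^2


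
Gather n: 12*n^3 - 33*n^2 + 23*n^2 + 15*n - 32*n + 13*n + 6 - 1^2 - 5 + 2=12*n^3 - 10*n^2 - 4*n + 2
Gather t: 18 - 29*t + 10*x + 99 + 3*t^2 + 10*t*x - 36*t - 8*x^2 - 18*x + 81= 3*t^2 + t*(10*x - 65) - 8*x^2 - 8*x + 198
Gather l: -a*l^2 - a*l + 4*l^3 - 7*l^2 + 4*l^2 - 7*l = 4*l^3 + l^2*(-a - 3) + l*(-a - 7)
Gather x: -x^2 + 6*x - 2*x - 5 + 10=-x^2 + 4*x + 5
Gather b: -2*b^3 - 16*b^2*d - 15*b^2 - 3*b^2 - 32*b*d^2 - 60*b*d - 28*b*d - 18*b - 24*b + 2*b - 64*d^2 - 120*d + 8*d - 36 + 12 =-2*b^3 + b^2*(-16*d - 18) + b*(-32*d^2 - 88*d - 40) - 64*d^2 - 112*d - 24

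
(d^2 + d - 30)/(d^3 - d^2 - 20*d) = (d + 6)/(d*(d + 4))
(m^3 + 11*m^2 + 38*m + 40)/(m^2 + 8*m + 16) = (m^2 + 7*m + 10)/(m + 4)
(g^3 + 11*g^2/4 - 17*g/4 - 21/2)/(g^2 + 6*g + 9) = (4*g^2 - g - 14)/(4*(g + 3))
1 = 1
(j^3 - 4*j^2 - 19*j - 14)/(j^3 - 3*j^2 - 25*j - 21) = (j + 2)/(j + 3)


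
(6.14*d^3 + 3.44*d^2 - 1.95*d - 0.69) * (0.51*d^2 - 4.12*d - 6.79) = 3.1314*d^5 - 23.5424*d^4 - 56.8579*d^3 - 15.6755*d^2 + 16.0833*d + 4.6851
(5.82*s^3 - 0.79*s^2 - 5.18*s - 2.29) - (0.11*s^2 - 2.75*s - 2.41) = 5.82*s^3 - 0.9*s^2 - 2.43*s + 0.12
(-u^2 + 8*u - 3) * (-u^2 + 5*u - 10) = u^4 - 13*u^3 + 53*u^2 - 95*u + 30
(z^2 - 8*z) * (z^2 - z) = z^4 - 9*z^3 + 8*z^2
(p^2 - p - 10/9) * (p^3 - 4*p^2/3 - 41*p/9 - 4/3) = p^5 - 7*p^4/3 - 13*p^3/3 + 127*p^2/27 + 518*p/81 + 40/27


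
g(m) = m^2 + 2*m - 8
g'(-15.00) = -28.00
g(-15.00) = 187.00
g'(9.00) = 20.00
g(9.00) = 91.00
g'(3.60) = 9.20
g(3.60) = 12.16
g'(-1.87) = -1.74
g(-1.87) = -8.24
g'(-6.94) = -11.88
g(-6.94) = 26.28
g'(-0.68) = 0.64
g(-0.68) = -8.90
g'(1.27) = 4.54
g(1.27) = -3.85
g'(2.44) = 6.88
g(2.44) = 2.83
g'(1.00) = 4.00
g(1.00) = -5.00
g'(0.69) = 3.38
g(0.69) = -6.14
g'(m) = 2*m + 2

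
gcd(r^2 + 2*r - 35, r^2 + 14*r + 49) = r + 7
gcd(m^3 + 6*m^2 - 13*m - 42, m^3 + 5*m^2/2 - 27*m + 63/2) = m^2 + 4*m - 21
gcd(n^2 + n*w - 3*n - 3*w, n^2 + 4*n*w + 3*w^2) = n + w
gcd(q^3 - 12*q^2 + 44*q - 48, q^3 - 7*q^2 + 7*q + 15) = 1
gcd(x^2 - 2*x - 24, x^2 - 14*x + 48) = x - 6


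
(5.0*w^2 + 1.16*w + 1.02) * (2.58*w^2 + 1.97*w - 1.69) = 12.9*w^4 + 12.8428*w^3 - 3.5332*w^2 + 0.0490000000000002*w - 1.7238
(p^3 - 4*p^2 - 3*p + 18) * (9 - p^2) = -p^5 + 4*p^4 + 12*p^3 - 54*p^2 - 27*p + 162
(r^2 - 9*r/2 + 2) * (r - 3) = r^3 - 15*r^2/2 + 31*r/2 - 6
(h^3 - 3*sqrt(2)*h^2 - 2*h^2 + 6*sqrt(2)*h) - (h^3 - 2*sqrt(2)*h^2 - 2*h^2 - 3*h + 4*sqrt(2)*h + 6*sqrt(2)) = -sqrt(2)*h^2 + 2*sqrt(2)*h + 3*h - 6*sqrt(2)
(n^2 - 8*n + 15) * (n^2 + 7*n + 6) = n^4 - n^3 - 35*n^2 + 57*n + 90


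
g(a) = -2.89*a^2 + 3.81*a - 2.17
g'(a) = 3.81 - 5.78*a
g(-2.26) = -25.54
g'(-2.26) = 16.87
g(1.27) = -1.99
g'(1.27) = -3.53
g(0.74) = -0.93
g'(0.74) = -0.47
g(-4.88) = -89.59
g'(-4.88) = 32.02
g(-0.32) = -3.69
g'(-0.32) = 5.66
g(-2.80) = -35.50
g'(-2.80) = 19.99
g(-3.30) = -46.22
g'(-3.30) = 22.88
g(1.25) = -1.92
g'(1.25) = -3.42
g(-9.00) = -270.55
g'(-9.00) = 55.83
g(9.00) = -201.97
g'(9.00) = -48.21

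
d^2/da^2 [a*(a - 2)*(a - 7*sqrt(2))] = 6*a - 14*sqrt(2) - 4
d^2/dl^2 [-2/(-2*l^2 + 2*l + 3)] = 8*(2*l^2 - 2*l - 2*(2*l - 1)^2 - 3)/(-2*l^2 + 2*l + 3)^3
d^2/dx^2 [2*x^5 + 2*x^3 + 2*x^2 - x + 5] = 40*x^3 + 12*x + 4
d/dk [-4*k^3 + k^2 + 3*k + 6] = -12*k^2 + 2*k + 3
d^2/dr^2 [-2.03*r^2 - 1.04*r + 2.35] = -4.06000000000000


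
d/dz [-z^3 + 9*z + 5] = 9 - 3*z^2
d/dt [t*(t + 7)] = 2*t + 7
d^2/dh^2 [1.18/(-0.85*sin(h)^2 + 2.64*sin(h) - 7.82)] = (3.4102*sin(h)^4 - 7.94376*sin(h)^3 - 28.265012*sin(h)^2 + 40.248384*sin(h) - 0.761336000000002)/(0.85*sin(h)^2 - 2.64*sin(h) + 7.82)^3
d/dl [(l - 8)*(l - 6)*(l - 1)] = 3*l^2 - 30*l + 62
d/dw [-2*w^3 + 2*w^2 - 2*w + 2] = -6*w^2 + 4*w - 2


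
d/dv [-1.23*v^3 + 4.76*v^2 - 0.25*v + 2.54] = -3.69*v^2 + 9.52*v - 0.25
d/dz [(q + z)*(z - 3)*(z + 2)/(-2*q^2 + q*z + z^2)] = (-(q + z)*(q + 2*z)*(z - 3)*(z + 2) + (-2*q^2 + q*z + z^2)*((q + z)*(z - 3) + (q + z)*(z + 2) + (z - 3)*(z + 2)))/(-2*q^2 + q*z + z^2)^2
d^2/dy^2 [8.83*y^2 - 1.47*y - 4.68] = 17.6600000000000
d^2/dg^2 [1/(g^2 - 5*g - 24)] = 2*(g^2 - 5*g - (2*g - 5)^2 - 24)/(-g^2 + 5*g + 24)^3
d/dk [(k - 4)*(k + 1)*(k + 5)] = 3*k^2 + 4*k - 19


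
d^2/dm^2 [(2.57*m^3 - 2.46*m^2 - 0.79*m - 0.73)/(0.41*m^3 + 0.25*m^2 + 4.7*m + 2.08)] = (8.88178419700125e-16*m^7 - 1.353902*m^6 - 30.511134*m^5 + 0.183762000000002*m^4 + 147.769942*m^3 + 157.791654*m^2 + 67.766652*m - 37.332008)/(0.068921*m^9 + 0.126075*m^8 + 2.447085*m^7 + 3.955069*m^6 + 29.33115*m^5 + 41.00646*m^4 + 123.808472*m^3 + 141.0864*m^2 + 61.00224*m + 8.998912)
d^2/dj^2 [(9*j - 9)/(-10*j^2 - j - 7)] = 18*(-(j - 1)*(20*j + 1)^2 + 3*(10*j - 3)*(10*j^2 + j + 7))/(10*j^2 + j + 7)^3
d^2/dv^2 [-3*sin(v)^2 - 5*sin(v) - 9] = 5*sin(v) - 6*cos(2*v)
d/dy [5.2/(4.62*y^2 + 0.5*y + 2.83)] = (-48.048*y - 2.6)/(4.62*y^2 + 0.5*y + 2.83)^2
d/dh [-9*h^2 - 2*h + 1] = -18*h - 2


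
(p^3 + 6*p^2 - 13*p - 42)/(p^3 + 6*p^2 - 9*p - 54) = (p^2 + 9*p + 14)/(p^2 + 9*p + 18)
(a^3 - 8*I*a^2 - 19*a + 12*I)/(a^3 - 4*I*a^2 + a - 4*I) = (a - 3*I)/(a + I)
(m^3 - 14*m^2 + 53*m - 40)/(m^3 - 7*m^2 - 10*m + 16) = (m - 5)/(m + 2)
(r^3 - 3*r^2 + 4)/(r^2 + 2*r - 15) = (r^3 - 3*r^2 + 4)/(r^2 + 2*r - 15)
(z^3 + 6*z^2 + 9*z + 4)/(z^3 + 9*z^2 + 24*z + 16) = (z + 1)/(z + 4)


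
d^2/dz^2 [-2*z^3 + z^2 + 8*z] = 2 - 12*z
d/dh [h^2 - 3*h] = 2*h - 3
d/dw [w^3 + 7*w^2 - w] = 3*w^2 + 14*w - 1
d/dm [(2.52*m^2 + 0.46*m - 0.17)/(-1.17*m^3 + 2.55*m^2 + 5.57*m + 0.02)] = (2.9484*m^4 + 1.0764*m^3 + 12.2667*m^2 + 0.9678*m + 0.9561)/(1.3689*m^6 - 5.967*m^5 - 6.5313*m^4 + 28.3602*m^3 + 31.1269*m^2 + 0.2228*m + 0.0004)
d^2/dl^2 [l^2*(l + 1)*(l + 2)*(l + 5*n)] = 20*l^3 + 60*l^2*n + 36*l^2 + 90*l*n + 12*l + 20*n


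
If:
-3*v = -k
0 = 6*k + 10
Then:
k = -5/3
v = -5/9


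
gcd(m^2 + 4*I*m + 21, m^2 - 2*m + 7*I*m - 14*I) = m + 7*I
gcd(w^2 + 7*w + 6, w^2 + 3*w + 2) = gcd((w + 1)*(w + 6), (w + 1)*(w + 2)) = w + 1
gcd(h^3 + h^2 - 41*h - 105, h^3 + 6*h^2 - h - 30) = h^2 + 8*h + 15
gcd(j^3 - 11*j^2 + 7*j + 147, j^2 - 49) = j - 7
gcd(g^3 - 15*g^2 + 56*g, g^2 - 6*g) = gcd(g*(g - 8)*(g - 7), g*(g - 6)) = g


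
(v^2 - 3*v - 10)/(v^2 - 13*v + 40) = (v + 2)/(v - 8)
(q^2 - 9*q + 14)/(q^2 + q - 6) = (q - 7)/(q + 3)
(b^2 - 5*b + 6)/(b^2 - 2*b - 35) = (-b^2 + 5*b - 6)/(-b^2 + 2*b + 35)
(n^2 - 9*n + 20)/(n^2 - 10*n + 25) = (n - 4)/(n - 5)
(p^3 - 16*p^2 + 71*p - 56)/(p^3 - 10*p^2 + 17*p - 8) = (p - 7)/(p - 1)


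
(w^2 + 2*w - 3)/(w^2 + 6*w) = (w^2 + 2*w - 3)/(w*(w + 6))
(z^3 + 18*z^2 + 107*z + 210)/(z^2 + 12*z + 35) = z + 6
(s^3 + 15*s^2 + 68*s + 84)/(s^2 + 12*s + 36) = (s^2 + 9*s + 14)/(s + 6)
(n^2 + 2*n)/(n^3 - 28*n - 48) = n/(n^2 - 2*n - 24)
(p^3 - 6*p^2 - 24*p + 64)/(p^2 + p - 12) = (p^2 - 10*p + 16)/(p - 3)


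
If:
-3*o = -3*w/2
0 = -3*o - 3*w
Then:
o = 0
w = 0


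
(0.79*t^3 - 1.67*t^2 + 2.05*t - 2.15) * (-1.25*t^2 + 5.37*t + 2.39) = -0.9875*t^5 + 6.3298*t^4 - 9.6423*t^3 + 9.7047*t^2 - 6.646*t - 5.1385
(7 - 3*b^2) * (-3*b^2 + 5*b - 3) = 9*b^4 - 15*b^3 - 12*b^2 + 35*b - 21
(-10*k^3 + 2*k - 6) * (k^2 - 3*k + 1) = -10*k^5 + 30*k^4 - 8*k^3 - 12*k^2 + 20*k - 6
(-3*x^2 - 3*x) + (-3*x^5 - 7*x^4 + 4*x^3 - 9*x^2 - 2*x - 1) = -3*x^5 - 7*x^4 + 4*x^3 - 12*x^2 - 5*x - 1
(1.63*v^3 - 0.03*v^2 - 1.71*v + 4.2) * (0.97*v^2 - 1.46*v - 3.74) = 1.5811*v^5 - 2.4089*v^4 - 7.7111*v^3 + 6.6828*v^2 + 0.263400000000001*v - 15.708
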